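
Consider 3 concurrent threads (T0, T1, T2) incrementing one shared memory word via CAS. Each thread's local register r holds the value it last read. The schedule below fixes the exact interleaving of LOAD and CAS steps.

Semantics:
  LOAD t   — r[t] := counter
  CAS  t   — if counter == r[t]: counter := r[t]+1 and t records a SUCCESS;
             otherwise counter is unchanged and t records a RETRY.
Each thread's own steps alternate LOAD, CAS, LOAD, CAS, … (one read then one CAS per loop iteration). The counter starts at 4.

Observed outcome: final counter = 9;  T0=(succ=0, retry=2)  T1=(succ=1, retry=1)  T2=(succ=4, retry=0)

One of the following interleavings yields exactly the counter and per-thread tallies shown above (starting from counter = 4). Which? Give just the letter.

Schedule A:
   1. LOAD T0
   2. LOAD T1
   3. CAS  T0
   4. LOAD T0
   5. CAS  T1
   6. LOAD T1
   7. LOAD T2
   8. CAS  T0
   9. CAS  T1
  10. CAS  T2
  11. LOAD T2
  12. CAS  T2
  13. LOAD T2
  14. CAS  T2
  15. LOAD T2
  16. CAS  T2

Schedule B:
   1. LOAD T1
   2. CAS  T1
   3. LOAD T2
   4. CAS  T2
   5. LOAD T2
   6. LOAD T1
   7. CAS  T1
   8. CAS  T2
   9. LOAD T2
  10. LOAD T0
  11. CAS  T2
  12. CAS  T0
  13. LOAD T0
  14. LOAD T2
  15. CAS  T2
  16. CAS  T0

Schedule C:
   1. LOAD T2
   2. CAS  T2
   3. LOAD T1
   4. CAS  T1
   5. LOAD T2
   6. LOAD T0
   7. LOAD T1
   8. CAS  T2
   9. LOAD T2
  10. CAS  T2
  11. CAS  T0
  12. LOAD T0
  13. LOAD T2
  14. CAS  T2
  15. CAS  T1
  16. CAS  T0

Run C:
step 1: T2 LOAD ⇒ load; ctr=4 reg=4
step 2: T2 CAS ⇒ ok; ctr=5 reg=4
step 3: T1 LOAD ⇒ load; ctr=5 reg=5
step 4: T1 CAS ⇒ ok; ctr=6 reg=5
step 5: T2 LOAD ⇒ load; ctr=6 reg=6
step 6: T0 LOAD ⇒ load; ctr=6 reg=6
step 7: T1 LOAD ⇒ load; ctr=6 reg=6
step 8: T2 CAS ⇒ ok; ctr=7 reg=6
step 9: T2 LOAD ⇒ load; ctr=7 reg=7
step 10: T2 CAS ⇒ ok; ctr=8 reg=7
step 11: T0 CAS ⇒ retry; ctr=8 reg=6
step 12: T0 LOAD ⇒ load; ctr=8 reg=8
step 13: T2 LOAD ⇒ load; ctr=8 reg=8
step 14: T2 CAS ⇒ ok; ctr=9 reg=8
step 15: T1 CAS ⇒ retry; ctr=9 reg=6
step 16: T0 CAS ⇒ retry; ctr=9 reg=8

C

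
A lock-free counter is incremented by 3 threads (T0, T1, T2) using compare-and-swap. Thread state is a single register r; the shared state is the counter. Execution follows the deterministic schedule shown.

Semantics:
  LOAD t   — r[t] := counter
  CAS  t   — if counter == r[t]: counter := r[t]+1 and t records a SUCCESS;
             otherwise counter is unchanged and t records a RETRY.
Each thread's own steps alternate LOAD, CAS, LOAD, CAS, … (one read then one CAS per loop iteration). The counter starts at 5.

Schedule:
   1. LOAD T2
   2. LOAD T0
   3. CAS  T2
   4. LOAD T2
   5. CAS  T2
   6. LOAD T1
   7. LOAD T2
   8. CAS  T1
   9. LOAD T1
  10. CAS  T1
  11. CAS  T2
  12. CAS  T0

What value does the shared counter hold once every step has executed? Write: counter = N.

counter = 9

step 1: T2 LOAD ⇒ load; ctr=5 reg=5
step 2: T0 LOAD ⇒ load; ctr=5 reg=5
step 3: T2 CAS ⇒ ok; ctr=6 reg=5
step 4: T2 LOAD ⇒ load; ctr=6 reg=6
step 5: T2 CAS ⇒ ok; ctr=7 reg=6
step 6: T1 LOAD ⇒ load; ctr=7 reg=7
step 7: T2 LOAD ⇒ load; ctr=7 reg=7
step 8: T1 CAS ⇒ ok; ctr=8 reg=7
step 9: T1 LOAD ⇒ load; ctr=8 reg=8
step 10: T1 CAS ⇒ ok; ctr=9 reg=8
step 11: T2 CAS ⇒ retry; ctr=9 reg=7
step 12: T0 CAS ⇒ retry; ctr=9 reg=5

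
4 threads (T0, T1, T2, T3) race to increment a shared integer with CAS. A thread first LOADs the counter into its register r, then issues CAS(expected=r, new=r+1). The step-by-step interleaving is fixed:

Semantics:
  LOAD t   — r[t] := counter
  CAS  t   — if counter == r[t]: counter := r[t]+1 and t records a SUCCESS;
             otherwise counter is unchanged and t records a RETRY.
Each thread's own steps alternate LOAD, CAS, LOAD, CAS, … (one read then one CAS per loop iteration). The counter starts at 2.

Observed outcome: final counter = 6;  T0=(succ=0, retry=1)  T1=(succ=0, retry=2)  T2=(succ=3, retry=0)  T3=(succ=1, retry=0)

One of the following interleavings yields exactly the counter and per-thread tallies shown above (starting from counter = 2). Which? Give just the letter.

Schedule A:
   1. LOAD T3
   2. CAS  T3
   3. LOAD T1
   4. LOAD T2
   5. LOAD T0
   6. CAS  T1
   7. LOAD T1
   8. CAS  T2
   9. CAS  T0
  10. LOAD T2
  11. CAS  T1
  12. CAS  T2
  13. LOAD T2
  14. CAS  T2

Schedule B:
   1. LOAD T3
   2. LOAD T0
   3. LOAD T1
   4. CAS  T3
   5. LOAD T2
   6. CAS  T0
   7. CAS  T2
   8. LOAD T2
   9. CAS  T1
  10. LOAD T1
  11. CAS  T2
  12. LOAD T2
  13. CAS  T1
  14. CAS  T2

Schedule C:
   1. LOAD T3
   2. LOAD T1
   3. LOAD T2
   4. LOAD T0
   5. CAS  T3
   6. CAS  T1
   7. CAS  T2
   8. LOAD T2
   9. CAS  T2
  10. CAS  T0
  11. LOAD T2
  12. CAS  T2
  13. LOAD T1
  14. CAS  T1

B

Tracing schedule B:
1. LOAD T3 → mem=2 r[T3]=2 [LOAD]
2. LOAD T0 → mem=2 r[T0]=2 [LOAD]
3. LOAD T1 → mem=2 r[T1]=2 [LOAD]
4. CAS T3 → mem=3 r[T3]=2 [OK]
5. LOAD T2 → mem=3 r[T2]=3 [LOAD]
6. CAS T0 → mem=3 r[T0]=2 [RETRY]
7. CAS T2 → mem=4 r[T2]=3 [OK]
8. LOAD T2 → mem=4 r[T2]=4 [LOAD]
9. CAS T1 → mem=4 r[T1]=2 [RETRY]
10. LOAD T1 → mem=4 r[T1]=4 [LOAD]
11. CAS T2 → mem=5 r[T2]=4 [OK]
12. LOAD T2 → mem=5 r[T2]=5 [LOAD]
13. CAS T1 → mem=5 r[T1]=4 [RETRY]
14. CAS T2 → mem=6 r[T2]=5 [OK]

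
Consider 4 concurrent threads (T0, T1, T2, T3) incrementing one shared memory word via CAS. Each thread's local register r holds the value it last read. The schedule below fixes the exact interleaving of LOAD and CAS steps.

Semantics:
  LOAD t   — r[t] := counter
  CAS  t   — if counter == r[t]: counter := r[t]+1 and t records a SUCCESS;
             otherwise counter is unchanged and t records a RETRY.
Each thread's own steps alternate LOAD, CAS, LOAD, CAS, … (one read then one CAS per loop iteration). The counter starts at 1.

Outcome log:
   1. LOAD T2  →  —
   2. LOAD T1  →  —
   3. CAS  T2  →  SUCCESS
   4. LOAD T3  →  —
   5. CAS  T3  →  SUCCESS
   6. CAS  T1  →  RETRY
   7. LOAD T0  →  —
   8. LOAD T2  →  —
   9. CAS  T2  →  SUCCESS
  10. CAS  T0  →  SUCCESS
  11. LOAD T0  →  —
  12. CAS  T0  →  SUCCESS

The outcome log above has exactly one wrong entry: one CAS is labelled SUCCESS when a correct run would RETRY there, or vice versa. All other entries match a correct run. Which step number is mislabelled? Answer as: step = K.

Reference trace:
#1 T2 reads 1
#2 T1 reads 1
#3 T2 CAS(1→2) writes; counter now 2
#4 T3 reads 2
#5 T3 CAS(2→3) writes; counter now 3
#6 T1 CAS(1→2) fails; counter now 3
#7 T0 reads 3
#8 T2 reads 3
#9 T2 CAS(3→4) writes; counter now 4
#10 T0 CAS(3→4) fails; counter now 4
#11 T0 reads 4
#12 T0 CAS(4→5) writes; counter now 5
Mismatch at 10.

step = 10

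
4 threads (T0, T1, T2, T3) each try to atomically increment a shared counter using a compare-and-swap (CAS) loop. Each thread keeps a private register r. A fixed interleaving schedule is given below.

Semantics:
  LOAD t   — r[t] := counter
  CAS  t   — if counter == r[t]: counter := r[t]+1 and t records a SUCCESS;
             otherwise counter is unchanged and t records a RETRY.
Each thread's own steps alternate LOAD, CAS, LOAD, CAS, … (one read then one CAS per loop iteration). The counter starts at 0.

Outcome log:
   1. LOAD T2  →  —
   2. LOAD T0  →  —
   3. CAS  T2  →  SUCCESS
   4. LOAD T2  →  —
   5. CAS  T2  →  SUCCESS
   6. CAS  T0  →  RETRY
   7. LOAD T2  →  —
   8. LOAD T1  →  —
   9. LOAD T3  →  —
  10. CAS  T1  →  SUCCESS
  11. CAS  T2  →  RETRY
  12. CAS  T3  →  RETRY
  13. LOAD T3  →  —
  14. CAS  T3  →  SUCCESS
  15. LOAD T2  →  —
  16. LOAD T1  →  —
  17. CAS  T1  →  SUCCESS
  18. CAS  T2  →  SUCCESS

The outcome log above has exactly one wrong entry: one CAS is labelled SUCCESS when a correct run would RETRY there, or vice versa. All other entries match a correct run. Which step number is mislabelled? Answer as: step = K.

step = 18

Correct run:
1. LOAD T2 → mem=0 r[T2]=0 [LOAD]
2. LOAD T0 → mem=0 r[T0]=0 [LOAD]
3. CAS T2 → mem=1 r[T2]=0 [OK]
4. LOAD T2 → mem=1 r[T2]=1 [LOAD]
5. CAS T2 → mem=2 r[T2]=1 [OK]
6. CAS T0 → mem=2 r[T0]=0 [RETRY]
7. LOAD T2 → mem=2 r[T2]=2 [LOAD]
8. LOAD T1 → mem=2 r[T1]=2 [LOAD]
9. LOAD T3 → mem=2 r[T3]=2 [LOAD]
10. CAS T1 → mem=3 r[T1]=2 [OK]
11. CAS T2 → mem=3 r[T2]=2 [RETRY]
12. CAS T3 → mem=3 r[T3]=2 [RETRY]
13. LOAD T3 → mem=3 r[T3]=3 [LOAD]
14. CAS T3 → mem=4 r[T3]=3 [OK]
15. LOAD T2 → mem=4 r[T2]=4 [LOAD]
16. LOAD T1 → mem=4 r[T1]=4 [LOAD]
17. CAS T1 → mem=5 r[T1]=4 [OK]
18. CAS T2 → mem=5 r[T2]=4 [RETRY]
Mismatch at 18.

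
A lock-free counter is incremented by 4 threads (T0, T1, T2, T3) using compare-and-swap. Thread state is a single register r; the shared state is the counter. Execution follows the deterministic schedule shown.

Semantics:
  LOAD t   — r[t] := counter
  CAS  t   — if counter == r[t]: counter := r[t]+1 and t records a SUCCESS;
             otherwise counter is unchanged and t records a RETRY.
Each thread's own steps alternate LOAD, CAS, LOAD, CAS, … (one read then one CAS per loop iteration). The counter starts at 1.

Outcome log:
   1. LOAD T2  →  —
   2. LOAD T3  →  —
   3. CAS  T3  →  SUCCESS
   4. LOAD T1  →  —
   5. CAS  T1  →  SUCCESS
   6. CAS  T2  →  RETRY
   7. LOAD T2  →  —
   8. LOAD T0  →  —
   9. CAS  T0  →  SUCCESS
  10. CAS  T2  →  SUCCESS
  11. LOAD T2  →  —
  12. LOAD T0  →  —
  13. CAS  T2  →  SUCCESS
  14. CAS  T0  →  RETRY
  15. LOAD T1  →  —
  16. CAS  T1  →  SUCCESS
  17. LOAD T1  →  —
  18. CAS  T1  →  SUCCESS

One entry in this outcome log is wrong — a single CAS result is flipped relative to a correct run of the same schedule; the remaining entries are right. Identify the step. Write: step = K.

Correct run:
step 1: T2 LOAD ⇒ load; ctr=1 reg=1
step 2: T3 LOAD ⇒ load; ctr=1 reg=1
step 3: T3 CAS ⇒ ok; ctr=2 reg=1
step 4: T1 LOAD ⇒ load; ctr=2 reg=2
step 5: T1 CAS ⇒ ok; ctr=3 reg=2
step 6: T2 CAS ⇒ retry; ctr=3 reg=1
step 7: T2 LOAD ⇒ load; ctr=3 reg=3
step 8: T0 LOAD ⇒ load; ctr=3 reg=3
step 9: T0 CAS ⇒ ok; ctr=4 reg=3
step 10: T2 CAS ⇒ retry; ctr=4 reg=3
step 11: T2 LOAD ⇒ load; ctr=4 reg=4
step 12: T0 LOAD ⇒ load; ctr=4 reg=4
step 13: T2 CAS ⇒ ok; ctr=5 reg=4
step 14: T0 CAS ⇒ retry; ctr=5 reg=4
step 15: T1 LOAD ⇒ load; ctr=5 reg=5
step 16: T1 CAS ⇒ ok; ctr=6 reg=5
step 17: T1 LOAD ⇒ load; ctr=6 reg=6
step 18: T1 CAS ⇒ ok; ctr=7 reg=6
Mismatch at 10.

step = 10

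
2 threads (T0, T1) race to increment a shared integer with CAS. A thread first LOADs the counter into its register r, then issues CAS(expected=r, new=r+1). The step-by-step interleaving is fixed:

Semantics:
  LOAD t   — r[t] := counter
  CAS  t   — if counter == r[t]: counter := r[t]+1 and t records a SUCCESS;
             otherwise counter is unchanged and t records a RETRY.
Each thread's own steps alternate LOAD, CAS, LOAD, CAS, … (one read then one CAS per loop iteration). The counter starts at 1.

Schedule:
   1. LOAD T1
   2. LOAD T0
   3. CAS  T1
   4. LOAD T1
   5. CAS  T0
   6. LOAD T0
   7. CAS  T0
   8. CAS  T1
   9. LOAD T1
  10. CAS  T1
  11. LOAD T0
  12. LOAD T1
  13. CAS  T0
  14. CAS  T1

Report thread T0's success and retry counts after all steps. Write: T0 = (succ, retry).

T0 = (2, 1)

step 1: T1 LOAD ⇒ load; ctr=1 reg=1
step 2: T0 LOAD ⇒ load; ctr=1 reg=1
step 3: T1 CAS ⇒ ok; ctr=2 reg=1
step 4: T1 LOAD ⇒ load; ctr=2 reg=2
step 5: T0 CAS ⇒ retry; ctr=2 reg=1
step 6: T0 LOAD ⇒ load; ctr=2 reg=2
step 7: T0 CAS ⇒ ok; ctr=3 reg=2
step 8: T1 CAS ⇒ retry; ctr=3 reg=2
step 9: T1 LOAD ⇒ load; ctr=3 reg=3
step 10: T1 CAS ⇒ ok; ctr=4 reg=3
step 11: T0 LOAD ⇒ load; ctr=4 reg=4
step 12: T1 LOAD ⇒ load; ctr=4 reg=4
step 13: T0 CAS ⇒ ok; ctr=5 reg=4
step 14: T1 CAS ⇒ retry; ctr=5 reg=4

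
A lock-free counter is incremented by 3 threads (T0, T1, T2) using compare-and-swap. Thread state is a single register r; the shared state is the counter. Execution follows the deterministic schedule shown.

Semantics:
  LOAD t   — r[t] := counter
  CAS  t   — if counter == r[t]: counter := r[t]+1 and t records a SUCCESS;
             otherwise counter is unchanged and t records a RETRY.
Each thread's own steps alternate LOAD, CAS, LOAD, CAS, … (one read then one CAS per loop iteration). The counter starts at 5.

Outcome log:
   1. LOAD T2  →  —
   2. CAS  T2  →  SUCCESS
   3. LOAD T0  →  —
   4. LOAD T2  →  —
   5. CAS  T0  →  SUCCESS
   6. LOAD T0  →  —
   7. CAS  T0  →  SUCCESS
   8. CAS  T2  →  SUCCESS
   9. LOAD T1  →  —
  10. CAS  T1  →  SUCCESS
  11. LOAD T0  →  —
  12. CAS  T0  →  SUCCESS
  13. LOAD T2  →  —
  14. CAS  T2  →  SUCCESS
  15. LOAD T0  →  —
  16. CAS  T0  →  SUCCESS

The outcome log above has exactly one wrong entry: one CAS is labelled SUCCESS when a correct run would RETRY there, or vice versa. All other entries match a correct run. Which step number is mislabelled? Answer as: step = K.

step = 8

Re-executing:
   1) LOAD T2:  M=5  r_T2=5
   2) CAS  T2:  M=6  r_T2=5 ✓
   3) LOAD T0:  M=6  r_T0=6
   4) LOAD T2:  M=6  r_T2=6
   5) CAS  T0:  M=7  r_T0=6 ✓
   6) LOAD T0:  M=7  r_T0=7
   7) CAS  T0:  M=8  r_T0=7 ✓
   8) CAS  T2:  M=8  r_T2=6 ✗
   9) LOAD T1:  M=8  r_T1=8
  10) CAS  T1:  M=9  r_T1=8 ✓
  11) LOAD T0:  M=9  r_T0=9
  12) CAS  T0:  M=10  r_T0=9 ✓
  13) LOAD T2:  M=10  r_T2=10
  14) CAS  T2:  M=11  r_T2=10 ✓
  15) LOAD T0:  M=11  r_T0=11
  16) CAS  T0:  M=12  r_T0=11 ✓
Mismatch at 8.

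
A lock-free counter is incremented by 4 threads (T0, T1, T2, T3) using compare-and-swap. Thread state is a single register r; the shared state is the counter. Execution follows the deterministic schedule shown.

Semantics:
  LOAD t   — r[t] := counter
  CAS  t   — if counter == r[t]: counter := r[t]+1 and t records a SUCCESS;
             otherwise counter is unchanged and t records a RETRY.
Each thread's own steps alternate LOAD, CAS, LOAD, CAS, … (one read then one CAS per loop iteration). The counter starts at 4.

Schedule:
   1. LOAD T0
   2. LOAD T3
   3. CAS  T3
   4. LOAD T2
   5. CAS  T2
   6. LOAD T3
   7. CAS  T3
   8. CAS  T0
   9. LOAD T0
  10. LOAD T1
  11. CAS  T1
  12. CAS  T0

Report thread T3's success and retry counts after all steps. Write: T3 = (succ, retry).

1. LOAD T0 → mem=4 r[T0]=4 [LOAD]
2. LOAD T3 → mem=4 r[T3]=4 [LOAD]
3. CAS T3 → mem=5 r[T3]=4 [OK]
4. LOAD T2 → mem=5 r[T2]=5 [LOAD]
5. CAS T2 → mem=6 r[T2]=5 [OK]
6. LOAD T3 → mem=6 r[T3]=6 [LOAD]
7. CAS T3 → mem=7 r[T3]=6 [OK]
8. CAS T0 → mem=7 r[T0]=4 [RETRY]
9. LOAD T0 → mem=7 r[T0]=7 [LOAD]
10. LOAD T1 → mem=7 r[T1]=7 [LOAD]
11. CAS T1 → mem=8 r[T1]=7 [OK]
12. CAS T0 → mem=8 r[T0]=7 [RETRY]

T3 = (2, 0)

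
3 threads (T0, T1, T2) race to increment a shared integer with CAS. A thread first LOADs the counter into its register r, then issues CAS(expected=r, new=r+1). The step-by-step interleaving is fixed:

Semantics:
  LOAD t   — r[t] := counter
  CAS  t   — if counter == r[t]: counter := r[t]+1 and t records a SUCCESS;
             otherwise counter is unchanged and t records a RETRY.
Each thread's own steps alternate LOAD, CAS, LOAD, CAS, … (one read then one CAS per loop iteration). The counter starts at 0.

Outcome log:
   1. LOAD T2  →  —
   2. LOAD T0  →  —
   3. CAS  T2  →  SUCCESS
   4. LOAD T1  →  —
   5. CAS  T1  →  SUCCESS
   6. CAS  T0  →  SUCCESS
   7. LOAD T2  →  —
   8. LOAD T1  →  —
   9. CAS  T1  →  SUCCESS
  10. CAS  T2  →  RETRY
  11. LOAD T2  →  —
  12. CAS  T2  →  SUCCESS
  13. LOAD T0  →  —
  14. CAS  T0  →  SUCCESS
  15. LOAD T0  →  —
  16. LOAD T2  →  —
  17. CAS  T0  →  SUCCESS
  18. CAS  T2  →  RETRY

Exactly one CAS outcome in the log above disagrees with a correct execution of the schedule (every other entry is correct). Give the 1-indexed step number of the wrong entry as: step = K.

step = 6

Re-executing:
1. LOAD T2 → mem=0 r[T2]=0 [LOAD]
2. LOAD T0 → mem=0 r[T0]=0 [LOAD]
3. CAS T2 → mem=1 r[T2]=0 [OK]
4. LOAD T1 → mem=1 r[T1]=1 [LOAD]
5. CAS T1 → mem=2 r[T1]=1 [OK]
6. CAS T0 → mem=2 r[T0]=0 [RETRY]
7. LOAD T2 → mem=2 r[T2]=2 [LOAD]
8. LOAD T1 → mem=2 r[T1]=2 [LOAD]
9. CAS T1 → mem=3 r[T1]=2 [OK]
10. CAS T2 → mem=3 r[T2]=2 [RETRY]
11. LOAD T2 → mem=3 r[T2]=3 [LOAD]
12. CAS T2 → mem=4 r[T2]=3 [OK]
13. LOAD T0 → mem=4 r[T0]=4 [LOAD]
14. CAS T0 → mem=5 r[T0]=4 [OK]
15. LOAD T0 → mem=5 r[T0]=5 [LOAD]
16. LOAD T2 → mem=5 r[T2]=5 [LOAD]
17. CAS T0 → mem=6 r[T0]=5 [OK]
18. CAS T2 → mem=6 r[T2]=5 [RETRY]
Mismatch at 6.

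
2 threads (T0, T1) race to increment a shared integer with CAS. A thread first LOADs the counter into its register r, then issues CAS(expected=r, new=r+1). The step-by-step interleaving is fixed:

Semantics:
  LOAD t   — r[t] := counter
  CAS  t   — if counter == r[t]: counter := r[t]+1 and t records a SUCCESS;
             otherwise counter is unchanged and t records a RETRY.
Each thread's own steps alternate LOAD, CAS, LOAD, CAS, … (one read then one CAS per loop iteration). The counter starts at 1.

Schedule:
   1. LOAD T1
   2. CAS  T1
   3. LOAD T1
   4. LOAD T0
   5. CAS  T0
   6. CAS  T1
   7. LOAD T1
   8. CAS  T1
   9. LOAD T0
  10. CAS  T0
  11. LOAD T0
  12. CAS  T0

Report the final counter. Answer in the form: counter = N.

#1 T1 reads 1
#2 T1 CAS(1→2) writes; counter now 2
#3 T1 reads 2
#4 T0 reads 2
#5 T0 CAS(2→3) writes; counter now 3
#6 T1 CAS(2→3) fails; counter now 3
#7 T1 reads 3
#8 T1 CAS(3→4) writes; counter now 4
#9 T0 reads 4
#10 T0 CAS(4→5) writes; counter now 5
#11 T0 reads 5
#12 T0 CAS(5→6) writes; counter now 6

counter = 6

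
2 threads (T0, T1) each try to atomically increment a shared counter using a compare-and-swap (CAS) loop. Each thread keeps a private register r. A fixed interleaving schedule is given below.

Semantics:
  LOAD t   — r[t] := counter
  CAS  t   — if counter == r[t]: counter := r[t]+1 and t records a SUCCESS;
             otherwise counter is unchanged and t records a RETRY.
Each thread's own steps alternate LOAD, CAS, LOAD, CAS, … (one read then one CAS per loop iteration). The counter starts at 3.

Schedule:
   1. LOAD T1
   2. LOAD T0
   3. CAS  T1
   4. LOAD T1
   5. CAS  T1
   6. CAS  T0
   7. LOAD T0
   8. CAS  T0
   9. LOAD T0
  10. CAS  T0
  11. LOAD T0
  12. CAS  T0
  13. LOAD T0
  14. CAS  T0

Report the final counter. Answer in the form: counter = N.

1. LOAD T1 → mem=3 r[T1]=3 [LOAD]
2. LOAD T0 → mem=3 r[T0]=3 [LOAD]
3. CAS T1 → mem=4 r[T1]=3 [OK]
4. LOAD T1 → mem=4 r[T1]=4 [LOAD]
5. CAS T1 → mem=5 r[T1]=4 [OK]
6. CAS T0 → mem=5 r[T0]=3 [RETRY]
7. LOAD T0 → mem=5 r[T0]=5 [LOAD]
8. CAS T0 → mem=6 r[T0]=5 [OK]
9. LOAD T0 → mem=6 r[T0]=6 [LOAD]
10. CAS T0 → mem=7 r[T0]=6 [OK]
11. LOAD T0 → mem=7 r[T0]=7 [LOAD]
12. CAS T0 → mem=8 r[T0]=7 [OK]
13. LOAD T0 → mem=8 r[T0]=8 [LOAD]
14. CAS T0 → mem=9 r[T0]=8 [OK]

counter = 9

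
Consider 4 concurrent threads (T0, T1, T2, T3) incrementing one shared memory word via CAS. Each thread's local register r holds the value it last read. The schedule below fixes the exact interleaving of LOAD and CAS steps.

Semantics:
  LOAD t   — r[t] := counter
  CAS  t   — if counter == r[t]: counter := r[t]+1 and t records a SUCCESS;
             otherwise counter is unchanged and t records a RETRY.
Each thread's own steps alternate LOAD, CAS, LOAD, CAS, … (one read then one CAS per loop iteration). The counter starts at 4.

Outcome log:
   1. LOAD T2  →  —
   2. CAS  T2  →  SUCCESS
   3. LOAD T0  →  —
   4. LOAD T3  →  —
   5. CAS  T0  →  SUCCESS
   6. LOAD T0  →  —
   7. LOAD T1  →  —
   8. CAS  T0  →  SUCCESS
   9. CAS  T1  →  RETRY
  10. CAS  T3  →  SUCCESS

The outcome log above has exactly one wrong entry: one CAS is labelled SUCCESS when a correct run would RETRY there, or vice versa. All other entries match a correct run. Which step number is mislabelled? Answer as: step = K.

Re-executing:
[1] T2.load  rd  (counter 4, T2.r 4)
[2] T2.cas  hit  (counter 5, T2.r 4)
[3] T0.load  rd  (counter 5, T0.r 5)
[4] T3.load  rd  (counter 5, T3.r 5)
[5] T0.cas  hit  (counter 6, T0.r 5)
[6] T0.load  rd  (counter 6, T0.r 6)
[7] T1.load  rd  (counter 6, T1.r 6)
[8] T0.cas  hit  (counter 7, T0.r 6)
[9] T1.cas  miss  (counter 7, T1.r 6)
[10] T3.cas  miss  (counter 7, T3.r 5)
Mismatch at 10.

step = 10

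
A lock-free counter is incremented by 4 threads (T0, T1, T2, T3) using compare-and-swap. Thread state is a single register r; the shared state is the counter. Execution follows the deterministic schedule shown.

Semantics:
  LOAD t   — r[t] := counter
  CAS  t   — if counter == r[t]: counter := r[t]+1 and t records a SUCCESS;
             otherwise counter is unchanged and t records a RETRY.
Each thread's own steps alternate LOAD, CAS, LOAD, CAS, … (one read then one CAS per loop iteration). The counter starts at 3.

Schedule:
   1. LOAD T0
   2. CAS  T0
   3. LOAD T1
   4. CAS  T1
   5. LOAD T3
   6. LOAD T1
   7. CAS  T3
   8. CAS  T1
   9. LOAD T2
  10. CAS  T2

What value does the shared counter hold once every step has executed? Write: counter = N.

1. LOAD T0 → mem=3 r[T0]=3 [LOAD]
2. CAS T0 → mem=4 r[T0]=3 [OK]
3. LOAD T1 → mem=4 r[T1]=4 [LOAD]
4. CAS T1 → mem=5 r[T1]=4 [OK]
5. LOAD T3 → mem=5 r[T3]=5 [LOAD]
6. LOAD T1 → mem=5 r[T1]=5 [LOAD]
7. CAS T3 → mem=6 r[T3]=5 [OK]
8. CAS T1 → mem=6 r[T1]=5 [RETRY]
9. LOAD T2 → mem=6 r[T2]=6 [LOAD]
10. CAS T2 → mem=7 r[T2]=6 [OK]

counter = 7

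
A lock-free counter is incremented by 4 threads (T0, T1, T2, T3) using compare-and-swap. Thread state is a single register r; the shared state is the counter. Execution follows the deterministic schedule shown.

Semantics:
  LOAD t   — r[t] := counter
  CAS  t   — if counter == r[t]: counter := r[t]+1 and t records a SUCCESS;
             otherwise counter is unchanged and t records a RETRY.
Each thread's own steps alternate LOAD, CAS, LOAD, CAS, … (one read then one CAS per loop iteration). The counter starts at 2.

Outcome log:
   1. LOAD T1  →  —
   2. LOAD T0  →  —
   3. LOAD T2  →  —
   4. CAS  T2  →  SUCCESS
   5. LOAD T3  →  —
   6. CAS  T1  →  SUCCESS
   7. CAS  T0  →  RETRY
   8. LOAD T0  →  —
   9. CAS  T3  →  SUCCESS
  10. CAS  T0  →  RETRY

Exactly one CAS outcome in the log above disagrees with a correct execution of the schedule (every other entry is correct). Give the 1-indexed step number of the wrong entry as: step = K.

Correct run:
T1 LOAD — after: cnt=2, r=2 — load
T0 LOAD — after: cnt=2, r=2 — load
T2 LOAD — after: cnt=2, r=2 — load
T2 CAS — after: cnt=3, r=2 — ok
T3 LOAD — after: cnt=3, r=3 — load
T1 CAS — after: cnt=3, r=2 — retry
T0 CAS — after: cnt=3, r=2 — retry
T0 LOAD — after: cnt=3, r=3 — load
T3 CAS — after: cnt=4, r=3 — ok
T0 CAS — after: cnt=4, r=3 — retry
Mismatch at 6.

step = 6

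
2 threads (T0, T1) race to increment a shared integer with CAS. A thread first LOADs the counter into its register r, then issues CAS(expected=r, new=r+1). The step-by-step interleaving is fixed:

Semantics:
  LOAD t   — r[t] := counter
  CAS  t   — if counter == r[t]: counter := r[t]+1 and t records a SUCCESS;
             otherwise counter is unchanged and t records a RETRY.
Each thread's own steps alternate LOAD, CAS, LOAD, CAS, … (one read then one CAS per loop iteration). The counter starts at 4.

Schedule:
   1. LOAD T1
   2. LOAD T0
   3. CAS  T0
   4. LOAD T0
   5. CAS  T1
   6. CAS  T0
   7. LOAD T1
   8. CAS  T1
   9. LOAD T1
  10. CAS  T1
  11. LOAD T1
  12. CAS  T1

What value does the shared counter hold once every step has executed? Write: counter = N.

counter = 9

[1] T1.load  rd  (counter 4, T1.r 4)
[2] T0.load  rd  (counter 4, T0.r 4)
[3] T0.cas  hit  (counter 5, T0.r 4)
[4] T0.load  rd  (counter 5, T0.r 5)
[5] T1.cas  miss  (counter 5, T1.r 4)
[6] T0.cas  hit  (counter 6, T0.r 5)
[7] T1.load  rd  (counter 6, T1.r 6)
[8] T1.cas  hit  (counter 7, T1.r 6)
[9] T1.load  rd  (counter 7, T1.r 7)
[10] T1.cas  hit  (counter 8, T1.r 7)
[11] T1.load  rd  (counter 8, T1.r 8)
[12] T1.cas  hit  (counter 9, T1.r 8)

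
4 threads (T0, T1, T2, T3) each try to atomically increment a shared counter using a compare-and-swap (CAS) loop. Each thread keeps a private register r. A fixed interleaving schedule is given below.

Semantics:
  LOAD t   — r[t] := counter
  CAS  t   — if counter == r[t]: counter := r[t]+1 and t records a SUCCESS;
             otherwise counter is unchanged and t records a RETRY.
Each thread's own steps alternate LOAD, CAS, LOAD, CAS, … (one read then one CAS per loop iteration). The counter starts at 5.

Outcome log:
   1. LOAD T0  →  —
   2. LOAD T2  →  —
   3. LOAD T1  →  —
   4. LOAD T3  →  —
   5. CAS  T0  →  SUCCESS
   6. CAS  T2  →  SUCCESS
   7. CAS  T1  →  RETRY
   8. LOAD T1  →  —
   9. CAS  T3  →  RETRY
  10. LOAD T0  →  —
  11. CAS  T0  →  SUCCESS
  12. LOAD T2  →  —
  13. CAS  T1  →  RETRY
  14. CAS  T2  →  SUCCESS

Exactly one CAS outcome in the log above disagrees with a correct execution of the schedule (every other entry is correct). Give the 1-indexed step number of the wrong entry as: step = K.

Re-executing:
   1) LOAD T0:  M=5  r_T0=5
   2) LOAD T2:  M=5  r_T2=5
   3) LOAD T1:  M=5  r_T1=5
   4) LOAD T3:  M=5  r_T3=5
   5) CAS  T0:  M=6  r_T0=5 ✓
   6) CAS  T2:  M=6  r_T2=5 ✗
   7) CAS  T1:  M=6  r_T1=5 ✗
   8) LOAD T1:  M=6  r_T1=6
   9) CAS  T3:  M=6  r_T3=5 ✗
  10) LOAD T0:  M=6  r_T0=6
  11) CAS  T0:  M=7  r_T0=6 ✓
  12) LOAD T2:  M=7  r_T2=7
  13) CAS  T1:  M=7  r_T1=6 ✗
  14) CAS  T2:  M=8  r_T2=7 ✓
Log disagrees first at step 6.

step = 6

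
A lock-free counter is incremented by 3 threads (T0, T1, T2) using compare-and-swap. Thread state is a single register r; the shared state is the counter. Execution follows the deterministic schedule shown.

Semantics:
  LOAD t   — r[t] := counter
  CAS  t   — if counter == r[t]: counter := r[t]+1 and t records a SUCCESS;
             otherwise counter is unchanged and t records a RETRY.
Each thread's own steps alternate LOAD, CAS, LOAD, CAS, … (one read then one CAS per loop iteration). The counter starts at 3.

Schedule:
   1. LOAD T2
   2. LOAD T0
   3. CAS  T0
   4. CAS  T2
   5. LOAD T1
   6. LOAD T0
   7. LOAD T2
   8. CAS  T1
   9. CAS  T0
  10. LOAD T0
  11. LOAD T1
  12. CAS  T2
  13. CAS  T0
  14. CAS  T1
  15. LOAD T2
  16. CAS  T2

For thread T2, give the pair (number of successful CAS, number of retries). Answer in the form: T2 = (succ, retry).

T2 = (1, 2)

1. LOAD T2 → mem=3 r[T2]=3 [LOAD]
2. LOAD T0 → mem=3 r[T0]=3 [LOAD]
3. CAS T0 → mem=4 r[T0]=3 [OK]
4. CAS T2 → mem=4 r[T2]=3 [RETRY]
5. LOAD T1 → mem=4 r[T1]=4 [LOAD]
6. LOAD T0 → mem=4 r[T0]=4 [LOAD]
7. LOAD T2 → mem=4 r[T2]=4 [LOAD]
8. CAS T1 → mem=5 r[T1]=4 [OK]
9. CAS T0 → mem=5 r[T0]=4 [RETRY]
10. LOAD T0 → mem=5 r[T0]=5 [LOAD]
11. LOAD T1 → mem=5 r[T1]=5 [LOAD]
12. CAS T2 → mem=5 r[T2]=4 [RETRY]
13. CAS T0 → mem=6 r[T0]=5 [OK]
14. CAS T1 → mem=6 r[T1]=5 [RETRY]
15. LOAD T2 → mem=6 r[T2]=6 [LOAD]
16. CAS T2 → mem=7 r[T2]=6 [OK]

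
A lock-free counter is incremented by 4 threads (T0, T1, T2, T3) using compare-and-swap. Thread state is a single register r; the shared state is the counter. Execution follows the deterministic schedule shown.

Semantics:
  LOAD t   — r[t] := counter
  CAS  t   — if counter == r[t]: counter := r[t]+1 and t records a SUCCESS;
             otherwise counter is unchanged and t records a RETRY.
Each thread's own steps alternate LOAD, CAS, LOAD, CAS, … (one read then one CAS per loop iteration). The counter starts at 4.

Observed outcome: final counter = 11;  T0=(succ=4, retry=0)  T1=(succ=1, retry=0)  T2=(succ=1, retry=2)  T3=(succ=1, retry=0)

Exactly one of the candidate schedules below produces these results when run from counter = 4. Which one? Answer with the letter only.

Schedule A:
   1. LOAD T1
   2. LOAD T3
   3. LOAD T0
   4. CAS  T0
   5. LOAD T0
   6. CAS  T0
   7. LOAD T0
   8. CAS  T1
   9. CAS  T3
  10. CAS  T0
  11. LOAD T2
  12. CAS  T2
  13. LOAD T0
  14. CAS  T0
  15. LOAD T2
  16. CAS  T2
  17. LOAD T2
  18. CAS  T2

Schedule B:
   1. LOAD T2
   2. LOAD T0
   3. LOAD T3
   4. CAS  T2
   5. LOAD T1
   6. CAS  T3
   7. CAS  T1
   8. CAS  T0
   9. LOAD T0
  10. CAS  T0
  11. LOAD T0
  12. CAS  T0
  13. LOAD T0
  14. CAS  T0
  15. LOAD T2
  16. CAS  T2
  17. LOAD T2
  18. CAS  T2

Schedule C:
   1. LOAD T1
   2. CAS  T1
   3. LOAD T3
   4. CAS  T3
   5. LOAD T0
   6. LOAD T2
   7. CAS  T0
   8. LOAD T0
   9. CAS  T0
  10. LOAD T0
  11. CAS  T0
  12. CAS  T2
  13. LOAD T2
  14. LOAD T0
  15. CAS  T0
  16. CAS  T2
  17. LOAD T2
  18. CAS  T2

C

Run C:
T1 LOAD — after: cnt=4, r=4 — load
T1 CAS — after: cnt=5, r=4 — ok
T3 LOAD — after: cnt=5, r=5 — load
T3 CAS — after: cnt=6, r=5 — ok
T0 LOAD — after: cnt=6, r=6 — load
T2 LOAD — after: cnt=6, r=6 — load
T0 CAS — after: cnt=7, r=6 — ok
T0 LOAD — after: cnt=7, r=7 — load
T0 CAS — after: cnt=8, r=7 — ok
T0 LOAD — after: cnt=8, r=8 — load
T0 CAS — after: cnt=9, r=8 — ok
T2 CAS — after: cnt=9, r=6 — retry
T2 LOAD — after: cnt=9, r=9 — load
T0 LOAD — after: cnt=9, r=9 — load
T0 CAS — after: cnt=10, r=9 — ok
T2 CAS — after: cnt=10, r=9 — retry
T2 LOAD — after: cnt=10, r=10 — load
T2 CAS — after: cnt=11, r=10 — ok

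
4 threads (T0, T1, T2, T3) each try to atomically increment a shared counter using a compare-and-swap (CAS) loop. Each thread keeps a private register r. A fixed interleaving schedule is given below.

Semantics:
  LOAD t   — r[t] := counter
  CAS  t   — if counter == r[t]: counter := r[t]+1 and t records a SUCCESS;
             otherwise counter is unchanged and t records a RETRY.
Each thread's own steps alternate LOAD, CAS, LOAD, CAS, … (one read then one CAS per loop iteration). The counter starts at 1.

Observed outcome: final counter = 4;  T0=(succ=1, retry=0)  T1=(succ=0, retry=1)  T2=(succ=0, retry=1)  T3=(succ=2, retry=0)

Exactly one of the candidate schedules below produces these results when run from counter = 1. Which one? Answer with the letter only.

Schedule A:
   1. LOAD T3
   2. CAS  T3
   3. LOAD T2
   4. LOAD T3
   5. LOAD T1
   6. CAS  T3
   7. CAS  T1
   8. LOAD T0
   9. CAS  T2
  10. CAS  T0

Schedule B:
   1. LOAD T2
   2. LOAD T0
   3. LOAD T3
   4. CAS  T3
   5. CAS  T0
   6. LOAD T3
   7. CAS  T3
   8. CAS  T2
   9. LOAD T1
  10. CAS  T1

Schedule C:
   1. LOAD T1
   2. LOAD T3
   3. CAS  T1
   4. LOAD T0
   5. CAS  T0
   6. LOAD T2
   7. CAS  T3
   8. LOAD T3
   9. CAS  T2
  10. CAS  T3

A

Tracing schedule A:
[1] T3.load  rd  (counter 1, T3.r 1)
[2] T3.cas  hit  (counter 2, T3.r 1)
[3] T2.load  rd  (counter 2, T2.r 2)
[4] T3.load  rd  (counter 2, T3.r 2)
[5] T1.load  rd  (counter 2, T1.r 2)
[6] T3.cas  hit  (counter 3, T3.r 2)
[7] T1.cas  miss  (counter 3, T1.r 2)
[8] T0.load  rd  (counter 3, T0.r 3)
[9] T2.cas  miss  (counter 3, T2.r 2)
[10] T0.cas  hit  (counter 4, T0.r 3)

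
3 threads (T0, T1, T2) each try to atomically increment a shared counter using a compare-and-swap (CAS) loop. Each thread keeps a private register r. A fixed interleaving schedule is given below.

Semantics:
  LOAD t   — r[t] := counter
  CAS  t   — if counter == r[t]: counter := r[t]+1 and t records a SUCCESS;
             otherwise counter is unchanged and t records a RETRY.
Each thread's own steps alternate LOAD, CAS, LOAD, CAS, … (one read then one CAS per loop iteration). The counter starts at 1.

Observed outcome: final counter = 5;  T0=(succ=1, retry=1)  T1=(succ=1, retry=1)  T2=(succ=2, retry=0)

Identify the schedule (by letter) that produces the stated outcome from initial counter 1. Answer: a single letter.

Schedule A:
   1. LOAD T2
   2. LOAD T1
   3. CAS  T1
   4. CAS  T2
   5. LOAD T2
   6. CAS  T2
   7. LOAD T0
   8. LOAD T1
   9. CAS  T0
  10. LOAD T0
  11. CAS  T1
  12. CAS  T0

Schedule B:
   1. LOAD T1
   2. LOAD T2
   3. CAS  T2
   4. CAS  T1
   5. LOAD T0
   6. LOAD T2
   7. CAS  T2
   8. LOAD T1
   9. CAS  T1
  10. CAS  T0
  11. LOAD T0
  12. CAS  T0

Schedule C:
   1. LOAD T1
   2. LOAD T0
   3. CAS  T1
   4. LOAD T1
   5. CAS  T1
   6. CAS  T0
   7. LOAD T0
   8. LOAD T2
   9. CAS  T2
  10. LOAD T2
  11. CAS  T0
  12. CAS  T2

Run B:
step 1: T1 LOAD ⇒ load; ctr=1 reg=1
step 2: T2 LOAD ⇒ load; ctr=1 reg=1
step 3: T2 CAS ⇒ ok; ctr=2 reg=1
step 4: T1 CAS ⇒ retry; ctr=2 reg=1
step 5: T0 LOAD ⇒ load; ctr=2 reg=2
step 6: T2 LOAD ⇒ load; ctr=2 reg=2
step 7: T2 CAS ⇒ ok; ctr=3 reg=2
step 8: T1 LOAD ⇒ load; ctr=3 reg=3
step 9: T1 CAS ⇒ ok; ctr=4 reg=3
step 10: T0 CAS ⇒ retry; ctr=4 reg=2
step 11: T0 LOAD ⇒ load; ctr=4 reg=4
step 12: T0 CAS ⇒ ok; ctr=5 reg=4

B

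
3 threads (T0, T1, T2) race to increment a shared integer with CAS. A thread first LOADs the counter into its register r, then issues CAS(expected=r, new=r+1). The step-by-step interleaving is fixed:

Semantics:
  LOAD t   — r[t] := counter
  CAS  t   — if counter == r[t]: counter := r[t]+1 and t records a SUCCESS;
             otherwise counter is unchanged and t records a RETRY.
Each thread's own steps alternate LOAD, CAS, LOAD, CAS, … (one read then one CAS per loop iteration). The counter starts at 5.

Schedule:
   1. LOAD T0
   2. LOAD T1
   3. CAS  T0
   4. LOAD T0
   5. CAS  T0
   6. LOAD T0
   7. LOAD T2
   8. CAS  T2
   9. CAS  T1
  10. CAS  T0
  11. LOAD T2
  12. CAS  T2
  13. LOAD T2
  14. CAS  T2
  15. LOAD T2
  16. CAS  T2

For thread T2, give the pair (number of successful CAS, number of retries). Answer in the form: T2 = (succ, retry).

T0 LOAD — after: cnt=5, r=5 — load
T1 LOAD — after: cnt=5, r=5 — load
T0 CAS — after: cnt=6, r=5 — ok
T0 LOAD — after: cnt=6, r=6 — load
T0 CAS — after: cnt=7, r=6 — ok
T0 LOAD — after: cnt=7, r=7 — load
T2 LOAD — after: cnt=7, r=7 — load
T2 CAS — after: cnt=8, r=7 — ok
T1 CAS — after: cnt=8, r=5 — retry
T0 CAS — after: cnt=8, r=7 — retry
T2 LOAD — after: cnt=8, r=8 — load
T2 CAS — after: cnt=9, r=8 — ok
T2 LOAD — after: cnt=9, r=9 — load
T2 CAS — after: cnt=10, r=9 — ok
T2 LOAD — after: cnt=10, r=10 — load
T2 CAS — after: cnt=11, r=10 — ok

T2 = (4, 0)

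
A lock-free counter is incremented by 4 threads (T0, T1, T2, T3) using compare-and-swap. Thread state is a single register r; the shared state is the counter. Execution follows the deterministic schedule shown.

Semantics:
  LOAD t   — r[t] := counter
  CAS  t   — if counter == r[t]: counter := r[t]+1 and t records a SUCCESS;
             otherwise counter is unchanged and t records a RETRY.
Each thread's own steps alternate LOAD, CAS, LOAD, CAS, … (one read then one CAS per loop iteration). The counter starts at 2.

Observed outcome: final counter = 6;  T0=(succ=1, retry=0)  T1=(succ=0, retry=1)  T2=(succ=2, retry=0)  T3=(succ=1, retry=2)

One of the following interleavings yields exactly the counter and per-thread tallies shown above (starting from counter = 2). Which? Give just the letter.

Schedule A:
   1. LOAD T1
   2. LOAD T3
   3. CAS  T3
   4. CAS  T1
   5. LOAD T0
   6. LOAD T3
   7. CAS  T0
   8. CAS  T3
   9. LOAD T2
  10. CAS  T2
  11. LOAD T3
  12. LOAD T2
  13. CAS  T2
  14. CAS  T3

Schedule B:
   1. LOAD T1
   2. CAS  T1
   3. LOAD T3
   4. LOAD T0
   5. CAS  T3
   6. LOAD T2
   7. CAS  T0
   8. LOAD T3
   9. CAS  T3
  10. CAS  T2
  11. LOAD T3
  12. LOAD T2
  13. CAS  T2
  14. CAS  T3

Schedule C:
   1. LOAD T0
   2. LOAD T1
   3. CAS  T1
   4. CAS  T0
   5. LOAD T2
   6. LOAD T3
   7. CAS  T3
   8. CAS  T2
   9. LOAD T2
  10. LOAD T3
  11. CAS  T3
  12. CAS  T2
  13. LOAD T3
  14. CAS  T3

Simulating candidate A:
T1 LOAD — after: cnt=2, r=2 — load
T3 LOAD — after: cnt=2, r=2 — load
T3 CAS — after: cnt=3, r=2 — ok
T1 CAS — after: cnt=3, r=2 — retry
T0 LOAD — after: cnt=3, r=3 — load
T3 LOAD — after: cnt=3, r=3 — load
T0 CAS — after: cnt=4, r=3 — ok
T3 CAS — after: cnt=4, r=3 — retry
T2 LOAD — after: cnt=4, r=4 — load
T2 CAS — after: cnt=5, r=4 — ok
T3 LOAD — after: cnt=5, r=5 — load
T2 LOAD — after: cnt=5, r=5 — load
T2 CAS — after: cnt=6, r=5 — ok
T3 CAS — after: cnt=6, r=5 — retry

A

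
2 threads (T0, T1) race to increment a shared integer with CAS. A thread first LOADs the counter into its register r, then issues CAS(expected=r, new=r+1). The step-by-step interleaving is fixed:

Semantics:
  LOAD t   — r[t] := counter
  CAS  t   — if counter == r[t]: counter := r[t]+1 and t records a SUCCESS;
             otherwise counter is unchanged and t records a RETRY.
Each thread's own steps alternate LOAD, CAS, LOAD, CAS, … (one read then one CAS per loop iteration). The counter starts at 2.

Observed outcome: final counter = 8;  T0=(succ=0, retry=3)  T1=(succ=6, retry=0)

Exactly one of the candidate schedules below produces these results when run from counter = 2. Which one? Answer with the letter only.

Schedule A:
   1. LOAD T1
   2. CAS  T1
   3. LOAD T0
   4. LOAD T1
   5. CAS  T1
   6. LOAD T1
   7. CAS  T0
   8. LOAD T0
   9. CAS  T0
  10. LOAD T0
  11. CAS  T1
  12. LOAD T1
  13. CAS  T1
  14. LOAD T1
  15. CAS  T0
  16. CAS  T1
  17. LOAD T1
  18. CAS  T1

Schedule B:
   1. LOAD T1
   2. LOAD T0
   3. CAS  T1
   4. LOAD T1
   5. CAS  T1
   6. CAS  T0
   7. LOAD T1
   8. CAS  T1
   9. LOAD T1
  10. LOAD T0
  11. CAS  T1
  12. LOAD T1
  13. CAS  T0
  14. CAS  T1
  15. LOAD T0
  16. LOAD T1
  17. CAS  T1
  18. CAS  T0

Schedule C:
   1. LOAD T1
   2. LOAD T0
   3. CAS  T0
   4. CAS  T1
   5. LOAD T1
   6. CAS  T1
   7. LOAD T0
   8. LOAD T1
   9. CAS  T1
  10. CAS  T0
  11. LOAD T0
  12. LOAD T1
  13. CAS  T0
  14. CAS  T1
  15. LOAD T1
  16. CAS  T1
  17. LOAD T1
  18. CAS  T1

Simulating candidate B:
   1) LOAD T1:  M=2  r_T1=2
   2) LOAD T0:  M=2  r_T0=2
   3) CAS  T1:  M=3  r_T1=2 ✓
   4) LOAD T1:  M=3  r_T1=3
   5) CAS  T1:  M=4  r_T1=3 ✓
   6) CAS  T0:  M=4  r_T0=2 ✗
   7) LOAD T1:  M=4  r_T1=4
   8) CAS  T1:  M=5  r_T1=4 ✓
   9) LOAD T1:  M=5  r_T1=5
  10) LOAD T0:  M=5  r_T0=5
  11) CAS  T1:  M=6  r_T1=5 ✓
  12) LOAD T1:  M=6  r_T1=6
  13) CAS  T0:  M=6  r_T0=5 ✗
  14) CAS  T1:  M=7  r_T1=6 ✓
  15) LOAD T0:  M=7  r_T0=7
  16) LOAD T1:  M=7  r_T1=7
  17) CAS  T1:  M=8  r_T1=7 ✓
  18) CAS  T0:  M=8  r_T0=7 ✗

B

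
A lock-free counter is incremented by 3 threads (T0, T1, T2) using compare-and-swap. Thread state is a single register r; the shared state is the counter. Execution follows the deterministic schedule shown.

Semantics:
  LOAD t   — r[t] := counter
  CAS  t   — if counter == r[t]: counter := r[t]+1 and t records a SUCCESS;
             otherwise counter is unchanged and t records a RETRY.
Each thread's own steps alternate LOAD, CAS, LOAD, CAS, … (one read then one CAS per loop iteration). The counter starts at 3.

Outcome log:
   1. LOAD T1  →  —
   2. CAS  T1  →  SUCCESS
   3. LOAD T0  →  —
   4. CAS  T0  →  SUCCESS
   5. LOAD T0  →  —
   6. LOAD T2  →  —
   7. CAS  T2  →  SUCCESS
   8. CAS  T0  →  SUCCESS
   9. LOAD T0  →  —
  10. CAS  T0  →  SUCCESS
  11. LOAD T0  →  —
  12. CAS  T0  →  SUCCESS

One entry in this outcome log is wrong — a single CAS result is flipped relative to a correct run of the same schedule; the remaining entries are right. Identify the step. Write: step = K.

step = 8

Correct run:
T1 LOAD — after: cnt=3, r=3 — load
T1 CAS — after: cnt=4, r=3 — ok
T0 LOAD — after: cnt=4, r=4 — load
T0 CAS — after: cnt=5, r=4 — ok
T0 LOAD — after: cnt=5, r=5 — load
T2 LOAD — after: cnt=5, r=5 — load
T2 CAS — after: cnt=6, r=5 — ok
T0 CAS — after: cnt=6, r=5 — retry
T0 LOAD — after: cnt=6, r=6 — load
T0 CAS — after: cnt=7, r=6 — ok
T0 LOAD — after: cnt=7, r=7 — load
T0 CAS — after: cnt=8, r=7 — ok
Flip is step 8.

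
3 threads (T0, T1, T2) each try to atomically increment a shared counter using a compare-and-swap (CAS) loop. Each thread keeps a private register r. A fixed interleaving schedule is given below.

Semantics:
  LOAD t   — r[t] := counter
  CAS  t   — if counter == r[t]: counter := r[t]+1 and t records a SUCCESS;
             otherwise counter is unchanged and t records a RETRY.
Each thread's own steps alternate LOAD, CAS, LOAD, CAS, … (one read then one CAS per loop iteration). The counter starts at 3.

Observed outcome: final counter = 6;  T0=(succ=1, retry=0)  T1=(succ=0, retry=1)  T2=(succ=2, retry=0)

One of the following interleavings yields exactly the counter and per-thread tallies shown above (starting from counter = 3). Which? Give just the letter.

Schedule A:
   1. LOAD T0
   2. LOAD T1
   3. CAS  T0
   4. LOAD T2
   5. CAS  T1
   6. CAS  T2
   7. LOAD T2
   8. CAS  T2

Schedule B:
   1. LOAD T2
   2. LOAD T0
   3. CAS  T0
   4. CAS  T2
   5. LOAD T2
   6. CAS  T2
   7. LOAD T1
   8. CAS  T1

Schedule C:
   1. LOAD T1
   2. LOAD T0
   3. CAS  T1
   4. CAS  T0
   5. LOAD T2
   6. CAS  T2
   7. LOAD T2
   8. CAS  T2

A

Tracing schedule A:
[1] T0.load  rd  (counter 3, T0.r 3)
[2] T1.load  rd  (counter 3, T1.r 3)
[3] T0.cas  hit  (counter 4, T0.r 3)
[4] T2.load  rd  (counter 4, T2.r 4)
[5] T1.cas  miss  (counter 4, T1.r 3)
[6] T2.cas  hit  (counter 5, T2.r 4)
[7] T2.load  rd  (counter 5, T2.r 5)
[8] T2.cas  hit  (counter 6, T2.r 5)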